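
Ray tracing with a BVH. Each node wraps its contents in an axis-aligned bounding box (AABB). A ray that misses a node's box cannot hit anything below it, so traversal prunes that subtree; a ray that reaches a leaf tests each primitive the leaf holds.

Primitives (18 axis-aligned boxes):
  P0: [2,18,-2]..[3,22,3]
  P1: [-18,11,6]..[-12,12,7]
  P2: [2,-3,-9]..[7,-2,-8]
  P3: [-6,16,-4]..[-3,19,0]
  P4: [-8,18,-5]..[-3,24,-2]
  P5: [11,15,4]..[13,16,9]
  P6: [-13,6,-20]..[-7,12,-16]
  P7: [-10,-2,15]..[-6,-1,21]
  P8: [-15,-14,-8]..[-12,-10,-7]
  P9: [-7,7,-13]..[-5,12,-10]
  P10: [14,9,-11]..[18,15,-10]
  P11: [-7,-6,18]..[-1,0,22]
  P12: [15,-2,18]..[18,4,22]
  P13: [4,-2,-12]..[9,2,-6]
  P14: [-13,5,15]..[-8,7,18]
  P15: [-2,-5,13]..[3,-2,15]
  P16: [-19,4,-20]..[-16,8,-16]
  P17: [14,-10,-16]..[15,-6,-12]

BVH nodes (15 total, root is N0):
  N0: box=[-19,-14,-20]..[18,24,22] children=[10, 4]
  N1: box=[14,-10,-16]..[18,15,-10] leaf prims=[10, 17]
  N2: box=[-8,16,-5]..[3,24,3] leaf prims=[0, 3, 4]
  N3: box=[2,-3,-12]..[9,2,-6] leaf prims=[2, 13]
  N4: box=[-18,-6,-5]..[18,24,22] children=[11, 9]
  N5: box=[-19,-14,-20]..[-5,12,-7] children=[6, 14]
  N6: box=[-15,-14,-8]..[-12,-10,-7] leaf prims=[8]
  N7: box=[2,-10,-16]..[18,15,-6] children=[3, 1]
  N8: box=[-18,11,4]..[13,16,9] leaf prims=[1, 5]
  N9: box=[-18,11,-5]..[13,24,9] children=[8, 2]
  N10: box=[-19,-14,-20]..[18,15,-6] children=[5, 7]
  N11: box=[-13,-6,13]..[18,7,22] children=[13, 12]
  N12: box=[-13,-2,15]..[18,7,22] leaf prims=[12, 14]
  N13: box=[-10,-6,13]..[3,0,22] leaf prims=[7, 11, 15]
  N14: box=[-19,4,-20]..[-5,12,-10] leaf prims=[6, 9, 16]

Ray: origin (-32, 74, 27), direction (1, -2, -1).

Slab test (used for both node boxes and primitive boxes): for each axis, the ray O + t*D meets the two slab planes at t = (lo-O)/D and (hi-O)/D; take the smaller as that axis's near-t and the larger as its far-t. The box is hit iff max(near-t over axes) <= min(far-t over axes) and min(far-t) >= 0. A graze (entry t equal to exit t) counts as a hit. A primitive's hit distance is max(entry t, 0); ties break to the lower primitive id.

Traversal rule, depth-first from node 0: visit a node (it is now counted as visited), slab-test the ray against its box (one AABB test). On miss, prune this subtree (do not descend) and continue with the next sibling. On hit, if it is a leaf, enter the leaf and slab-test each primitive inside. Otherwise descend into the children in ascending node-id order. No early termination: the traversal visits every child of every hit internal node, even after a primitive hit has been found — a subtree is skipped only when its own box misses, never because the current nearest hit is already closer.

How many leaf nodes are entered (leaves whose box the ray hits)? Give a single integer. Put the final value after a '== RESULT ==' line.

Trace the traversal:
N0 x:[13,50] y:[25,44] z:[5,47] -> hit [25,44], descend [4, 10]
  N4 x:[14,50] y:[25,40] z:[5,32] -> hit [25,32], descend [9, 11]
    N9 x:[14,45] y:[25,63/2] z:[18,32] -> hit [25,63/2], descend [2, 8]
      N2 x:[24,35] y:[25,29] z:[24,32] -> hit [25,29] leaf, test {P0(miss), P3@t=55/2, P4(miss)}
      N8 x:[14,45] y:[29,63/2] z:[18,23] -> miss, prune
    N11 x:[19,50] y:[67/2,40] z:[5,14] -> miss, prune
  N10 x:[13,50] y:[59/2,44] z:[33,47] -> hit [33,44], descend [5, 7]
    N5 x:[13,27] y:[31,44] z:[34,47] -> miss, prune
    N7 x:[34,50] y:[59/2,42] z:[33,43] -> hit [34,42], descend [1, 3]
      N1 x:[46,50] y:[59/2,42] z:[37,43] -> miss, prune
      N3 x:[34,41] y:[36,77/2] z:[33,39] -> hit [36,77/2] leaf, test {P2(miss), P13@t=36}

Visited [0, 4, 9, 2, 8, 11, 10, 5, 7, 1, 3]. Tests: 11 box, 2 leaf. Nearest: P3.

== RESULT ==
2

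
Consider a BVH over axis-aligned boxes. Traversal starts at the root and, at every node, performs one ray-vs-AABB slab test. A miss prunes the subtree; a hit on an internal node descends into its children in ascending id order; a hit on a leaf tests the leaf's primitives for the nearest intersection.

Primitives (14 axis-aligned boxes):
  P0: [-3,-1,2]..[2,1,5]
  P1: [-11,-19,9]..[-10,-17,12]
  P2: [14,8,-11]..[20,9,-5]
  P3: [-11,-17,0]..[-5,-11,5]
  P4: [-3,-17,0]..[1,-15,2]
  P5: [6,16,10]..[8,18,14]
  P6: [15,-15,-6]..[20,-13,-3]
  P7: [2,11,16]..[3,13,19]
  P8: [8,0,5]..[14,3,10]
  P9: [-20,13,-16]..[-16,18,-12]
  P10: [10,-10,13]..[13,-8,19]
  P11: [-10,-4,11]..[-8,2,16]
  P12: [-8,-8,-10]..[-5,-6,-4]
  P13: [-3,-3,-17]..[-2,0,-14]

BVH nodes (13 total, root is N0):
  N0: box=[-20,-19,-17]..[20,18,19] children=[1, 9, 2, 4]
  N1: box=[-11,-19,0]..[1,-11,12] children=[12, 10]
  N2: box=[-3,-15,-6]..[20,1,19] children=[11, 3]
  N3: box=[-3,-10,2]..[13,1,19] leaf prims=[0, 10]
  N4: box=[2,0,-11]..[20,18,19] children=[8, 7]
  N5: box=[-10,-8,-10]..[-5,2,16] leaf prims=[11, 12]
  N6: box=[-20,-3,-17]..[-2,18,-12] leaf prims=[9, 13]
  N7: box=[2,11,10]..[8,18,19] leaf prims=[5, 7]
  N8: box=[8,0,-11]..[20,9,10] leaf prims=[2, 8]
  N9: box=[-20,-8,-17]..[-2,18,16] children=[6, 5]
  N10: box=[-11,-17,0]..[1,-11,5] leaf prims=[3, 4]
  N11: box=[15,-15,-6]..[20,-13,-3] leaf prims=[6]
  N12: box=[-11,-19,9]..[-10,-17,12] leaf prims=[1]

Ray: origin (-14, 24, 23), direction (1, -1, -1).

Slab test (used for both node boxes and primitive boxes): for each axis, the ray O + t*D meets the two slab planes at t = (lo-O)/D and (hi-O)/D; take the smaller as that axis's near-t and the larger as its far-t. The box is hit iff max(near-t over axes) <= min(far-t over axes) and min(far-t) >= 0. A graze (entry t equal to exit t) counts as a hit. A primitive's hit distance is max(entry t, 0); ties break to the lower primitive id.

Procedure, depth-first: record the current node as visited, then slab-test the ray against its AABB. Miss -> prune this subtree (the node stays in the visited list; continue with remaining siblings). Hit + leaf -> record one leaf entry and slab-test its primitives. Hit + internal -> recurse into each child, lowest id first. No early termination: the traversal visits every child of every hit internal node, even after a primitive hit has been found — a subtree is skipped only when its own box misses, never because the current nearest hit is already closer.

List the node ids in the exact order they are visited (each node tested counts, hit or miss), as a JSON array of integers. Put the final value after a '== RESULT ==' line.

Walk:
N0 x:[-6,34] y:[6,43] z:[4,40] -> hit [6,34], descend [1, 2, 4, 9]
  N1 x:[3,15] y:[35,43] z:[11,23] -> miss, prune
  N2 x:[11,34] y:[23,39] z:[4,29] -> hit [23,29], descend [3, 11]
    N3 x:[11,27] y:[23,34] z:[4,21] -> miss, prune
    N11 x:[29,34] y:[37,39] z:[26,29] -> miss, prune
  N4 x:[16,34] y:[6,24] z:[4,34] -> hit [16,24], descend [7, 8]
    N7 x:[16,22] y:[6,13] z:[4,13] -> miss, prune
    N8 x:[22,34] y:[15,24] z:[13,34] -> hit [22,24] leaf, test {P2(miss), P8(miss)}
  N9 x:[-6,12] y:[6,32] z:[7,40] -> hit [7,12], descend [5, 6]
    N5 x:[4,9] y:[22,32] z:[7,33] -> miss, prune
    N6 x:[-6,12] y:[6,27] z:[35,40] -> miss, prune

order=[0, 1, 2, 3, 11, 4, 7, 8, 9, 5, 6]  |boxes|=11  |leaves|=1  hit=miss

== RESULT ==
[0, 1, 2, 3, 11, 4, 7, 8, 9, 5, 6]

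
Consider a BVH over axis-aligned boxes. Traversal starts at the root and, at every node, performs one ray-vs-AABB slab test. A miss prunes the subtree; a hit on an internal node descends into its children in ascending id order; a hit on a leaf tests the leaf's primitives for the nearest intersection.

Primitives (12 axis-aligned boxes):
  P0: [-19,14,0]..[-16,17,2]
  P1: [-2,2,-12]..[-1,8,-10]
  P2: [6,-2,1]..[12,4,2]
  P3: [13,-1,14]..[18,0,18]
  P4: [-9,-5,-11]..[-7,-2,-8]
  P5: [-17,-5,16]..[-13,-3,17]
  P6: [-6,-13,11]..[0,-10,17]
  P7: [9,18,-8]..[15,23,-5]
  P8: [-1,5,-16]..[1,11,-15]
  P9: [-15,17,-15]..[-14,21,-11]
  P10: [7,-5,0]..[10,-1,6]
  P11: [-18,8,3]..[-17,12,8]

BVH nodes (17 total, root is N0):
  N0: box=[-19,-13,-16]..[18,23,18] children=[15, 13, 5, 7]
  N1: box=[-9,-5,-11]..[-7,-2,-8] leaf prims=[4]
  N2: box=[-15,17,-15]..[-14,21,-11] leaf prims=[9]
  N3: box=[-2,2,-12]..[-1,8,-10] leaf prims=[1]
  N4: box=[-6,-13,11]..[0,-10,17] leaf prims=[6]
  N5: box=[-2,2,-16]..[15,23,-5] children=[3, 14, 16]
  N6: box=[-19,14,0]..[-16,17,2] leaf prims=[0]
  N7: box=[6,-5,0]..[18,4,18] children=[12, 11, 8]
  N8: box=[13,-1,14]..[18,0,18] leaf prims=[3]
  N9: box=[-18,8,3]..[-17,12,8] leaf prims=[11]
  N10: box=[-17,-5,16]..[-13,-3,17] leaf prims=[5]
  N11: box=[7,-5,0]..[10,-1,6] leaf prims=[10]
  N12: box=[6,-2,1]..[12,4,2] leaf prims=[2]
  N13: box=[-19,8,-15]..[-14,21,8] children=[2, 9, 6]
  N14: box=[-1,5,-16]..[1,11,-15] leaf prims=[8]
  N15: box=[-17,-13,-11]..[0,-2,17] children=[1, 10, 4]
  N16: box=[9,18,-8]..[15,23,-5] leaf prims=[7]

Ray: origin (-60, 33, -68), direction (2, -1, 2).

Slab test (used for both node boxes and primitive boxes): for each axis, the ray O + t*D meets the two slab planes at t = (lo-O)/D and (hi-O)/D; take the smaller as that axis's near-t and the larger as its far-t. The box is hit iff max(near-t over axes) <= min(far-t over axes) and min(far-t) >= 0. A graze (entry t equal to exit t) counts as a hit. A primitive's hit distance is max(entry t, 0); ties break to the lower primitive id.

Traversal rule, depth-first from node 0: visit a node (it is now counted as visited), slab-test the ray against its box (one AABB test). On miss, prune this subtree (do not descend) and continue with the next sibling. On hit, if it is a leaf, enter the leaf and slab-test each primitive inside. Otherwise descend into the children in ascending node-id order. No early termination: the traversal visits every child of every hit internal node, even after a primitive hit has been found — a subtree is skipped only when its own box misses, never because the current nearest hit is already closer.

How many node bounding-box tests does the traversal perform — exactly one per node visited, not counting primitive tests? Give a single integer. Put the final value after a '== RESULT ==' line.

Trace the traversal:
N0 x:[41/2,39] y:[10,46] z:[26,43] -> hit [26,39], descend [5, 7, 13, 15]
  N5 x:[29,75/2] y:[10,31] z:[26,63/2] -> hit [29,31], descend [3, 14, 16]
    N3 x:[29,59/2] y:[25,31] z:[28,29] -> hit [29,29] leaf, test {P1@t=29}
    N14 x:[59/2,61/2] y:[22,28] z:[26,53/2] -> miss, prune
    N16 x:[69/2,75/2] y:[10,15] z:[30,63/2] -> miss, prune
  N7 x:[33,39] y:[29,38] z:[34,43] -> hit [34,38], descend [8, 11, 12]
    N8 x:[73/2,39] y:[33,34] z:[41,43] -> miss, prune
    N11 x:[67/2,35] y:[34,38] z:[34,37] -> hit [34,35] leaf, test {P10@t=34}
    N12 x:[33,36] y:[29,35] z:[69/2,35] -> hit [69/2,35] leaf, test {P2@t=69/2}
  N13 x:[41/2,23] y:[12,25] z:[53/2,38] -> miss, prune
  N15 x:[43/2,30] y:[35,46] z:[57/2,85/2] -> miss, prune

Visited [0, 5, 3, 14, 16, 7, 8, 11, 12, 13, 15]. Tests: 11 box, 3 leaf. Nearest: P1.

== RESULT ==
11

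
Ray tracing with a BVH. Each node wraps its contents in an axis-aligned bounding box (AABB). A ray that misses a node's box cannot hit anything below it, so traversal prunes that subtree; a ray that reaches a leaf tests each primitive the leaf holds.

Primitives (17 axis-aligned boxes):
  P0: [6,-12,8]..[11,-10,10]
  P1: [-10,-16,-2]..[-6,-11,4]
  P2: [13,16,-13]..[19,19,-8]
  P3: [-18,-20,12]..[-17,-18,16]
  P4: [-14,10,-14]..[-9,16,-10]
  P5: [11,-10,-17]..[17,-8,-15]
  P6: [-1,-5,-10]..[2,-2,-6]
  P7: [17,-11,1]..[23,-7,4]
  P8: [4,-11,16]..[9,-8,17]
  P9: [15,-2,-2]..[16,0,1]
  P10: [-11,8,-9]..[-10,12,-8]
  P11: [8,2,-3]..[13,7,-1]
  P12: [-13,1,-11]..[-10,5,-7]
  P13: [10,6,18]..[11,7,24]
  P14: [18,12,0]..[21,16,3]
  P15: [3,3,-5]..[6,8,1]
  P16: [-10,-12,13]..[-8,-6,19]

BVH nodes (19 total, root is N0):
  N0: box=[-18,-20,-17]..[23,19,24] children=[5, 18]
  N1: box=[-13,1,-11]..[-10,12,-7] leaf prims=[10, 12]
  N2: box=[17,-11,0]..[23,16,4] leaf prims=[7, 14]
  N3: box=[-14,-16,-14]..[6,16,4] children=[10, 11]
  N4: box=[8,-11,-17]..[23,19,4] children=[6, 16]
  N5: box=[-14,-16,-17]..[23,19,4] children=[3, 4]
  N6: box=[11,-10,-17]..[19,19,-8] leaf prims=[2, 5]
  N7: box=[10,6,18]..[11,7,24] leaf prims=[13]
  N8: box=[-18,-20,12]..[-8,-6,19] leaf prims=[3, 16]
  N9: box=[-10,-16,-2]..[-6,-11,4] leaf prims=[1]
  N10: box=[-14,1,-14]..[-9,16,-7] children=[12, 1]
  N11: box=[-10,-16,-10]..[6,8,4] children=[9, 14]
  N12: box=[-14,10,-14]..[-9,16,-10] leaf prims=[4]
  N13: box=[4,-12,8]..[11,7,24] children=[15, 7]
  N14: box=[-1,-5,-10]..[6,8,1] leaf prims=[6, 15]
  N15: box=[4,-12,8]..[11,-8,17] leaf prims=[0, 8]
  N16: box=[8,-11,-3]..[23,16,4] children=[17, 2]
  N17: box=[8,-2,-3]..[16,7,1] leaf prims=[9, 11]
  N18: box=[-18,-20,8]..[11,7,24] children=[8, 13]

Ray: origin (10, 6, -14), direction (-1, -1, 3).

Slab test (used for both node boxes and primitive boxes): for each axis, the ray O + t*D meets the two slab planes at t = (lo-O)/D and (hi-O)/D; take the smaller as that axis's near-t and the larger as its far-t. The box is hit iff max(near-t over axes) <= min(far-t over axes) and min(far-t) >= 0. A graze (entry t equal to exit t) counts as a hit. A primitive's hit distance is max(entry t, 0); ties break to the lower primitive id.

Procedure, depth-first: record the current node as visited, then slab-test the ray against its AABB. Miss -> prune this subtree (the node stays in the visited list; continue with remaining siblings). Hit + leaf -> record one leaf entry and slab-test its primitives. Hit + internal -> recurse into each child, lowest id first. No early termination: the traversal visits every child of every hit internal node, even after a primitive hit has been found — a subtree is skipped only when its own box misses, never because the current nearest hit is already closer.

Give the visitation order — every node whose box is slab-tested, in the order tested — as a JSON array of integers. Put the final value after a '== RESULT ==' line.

Traverse from the root:
N0 x:[-13,28] y:[-13,26] z:[-1,38/3] -> hit [-1,38/3], descend [5, 18]
  N5 x:[-13,24] y:[-13,22] z:[-1,6] -> hit [-1,6], descend [3, 4]
    N3 x:[4,24] y:[-10,22] z:[0,6] -> hit [4,6], descend [10, 11]
      N10 x:[19,24] y:[-10,5] z:[0,7/3] -> miss, prune
      N11 x:[4,20] y:[-2,22] z:[4/3,6] -> hit [4,6], descend [9, 14]
        N9 x:[16,20] y:[17,22] z:[4,6] -> miss, prune
        N14 x:[4,11] y:[-2,11] z:[4/3,5] -> hit [4,5] leaf, test {P6(miss), P15(miss)}
    N4 x:[-13,2] y:[-13,17] z:[-1,6] -> hit [-1,2], descend [6, 16]
      N6 x:[-9,-1] y:[-13,16] z:[-1,2] -> miss, prune
      N16 x:[-13,2] y:[-10,17] z:[11/3,6] -> miss, prune
  N18 x:[-1,28] y:[-1,26] z:[22/3,38/3] -> hit [22/3,38/3], descend [8, 13]
    N8 x:[18,28] y:[12,26] z:[26/3,11] -> miss, prune
    N13 x:[-1,6] y:[-1,18] z:[22/3,38/3] -> miss, prune

Summary -> nodes [0, 5, 3, 10, 11, 9, 14, 4, 6, 16, 18, 8, 13]; box-tests=13; leaf-entries=1; first=miss

== RESULT ==
[0, 5, 3, 10, 11, 9, 14, 4, 6, 16, 18, 8, 13]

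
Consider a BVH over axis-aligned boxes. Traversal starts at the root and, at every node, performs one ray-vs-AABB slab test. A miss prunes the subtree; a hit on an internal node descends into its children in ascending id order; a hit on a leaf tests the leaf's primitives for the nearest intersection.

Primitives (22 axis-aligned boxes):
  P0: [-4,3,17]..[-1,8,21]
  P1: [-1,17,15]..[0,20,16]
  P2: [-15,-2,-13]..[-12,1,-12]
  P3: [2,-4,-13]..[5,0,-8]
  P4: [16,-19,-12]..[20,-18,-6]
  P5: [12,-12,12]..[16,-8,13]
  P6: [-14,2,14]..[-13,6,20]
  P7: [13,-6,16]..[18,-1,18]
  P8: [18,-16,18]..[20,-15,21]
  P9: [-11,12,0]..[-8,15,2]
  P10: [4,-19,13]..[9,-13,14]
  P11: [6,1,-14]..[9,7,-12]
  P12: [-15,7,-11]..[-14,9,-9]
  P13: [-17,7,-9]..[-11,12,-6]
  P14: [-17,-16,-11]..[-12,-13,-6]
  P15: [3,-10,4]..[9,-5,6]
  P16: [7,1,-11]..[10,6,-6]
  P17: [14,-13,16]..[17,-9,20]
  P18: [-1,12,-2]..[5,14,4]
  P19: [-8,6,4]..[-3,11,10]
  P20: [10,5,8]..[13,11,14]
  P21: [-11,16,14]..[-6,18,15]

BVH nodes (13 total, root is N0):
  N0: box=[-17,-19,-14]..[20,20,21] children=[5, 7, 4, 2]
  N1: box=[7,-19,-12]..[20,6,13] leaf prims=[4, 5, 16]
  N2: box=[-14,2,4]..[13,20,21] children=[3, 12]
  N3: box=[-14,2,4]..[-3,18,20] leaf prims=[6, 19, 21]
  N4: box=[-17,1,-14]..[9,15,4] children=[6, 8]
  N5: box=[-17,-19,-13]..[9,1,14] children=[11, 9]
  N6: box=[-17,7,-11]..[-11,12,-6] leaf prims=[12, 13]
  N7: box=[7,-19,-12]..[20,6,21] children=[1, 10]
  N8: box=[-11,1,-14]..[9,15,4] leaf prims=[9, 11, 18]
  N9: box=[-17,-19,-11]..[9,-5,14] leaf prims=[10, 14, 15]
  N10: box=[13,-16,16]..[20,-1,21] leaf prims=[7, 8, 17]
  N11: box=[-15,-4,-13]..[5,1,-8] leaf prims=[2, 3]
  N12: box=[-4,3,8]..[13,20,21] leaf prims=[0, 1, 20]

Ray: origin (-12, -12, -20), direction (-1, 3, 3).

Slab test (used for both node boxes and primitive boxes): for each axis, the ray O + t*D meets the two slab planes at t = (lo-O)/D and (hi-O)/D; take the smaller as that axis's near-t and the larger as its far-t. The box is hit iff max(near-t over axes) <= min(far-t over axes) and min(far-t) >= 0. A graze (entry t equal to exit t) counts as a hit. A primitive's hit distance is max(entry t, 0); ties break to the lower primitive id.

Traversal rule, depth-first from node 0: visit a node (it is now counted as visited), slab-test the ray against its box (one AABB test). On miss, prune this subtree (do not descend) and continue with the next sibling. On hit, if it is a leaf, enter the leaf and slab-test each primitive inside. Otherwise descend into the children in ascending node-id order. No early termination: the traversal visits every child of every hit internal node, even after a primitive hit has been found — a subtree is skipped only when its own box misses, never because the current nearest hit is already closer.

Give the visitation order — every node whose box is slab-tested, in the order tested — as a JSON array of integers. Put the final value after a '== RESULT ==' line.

Walk:
N0 x:[-32,5] y:[-7/3,32/3] z:[2,41/3] -> hit [2,5], descend [2, 4, 5, 7]
  N2 x:[-25,2] y:[14/3,32/3] z:[8,41/3] -> miss, prune
  N4 x:[-21,5] y:[13/3,9] z:[2,8] -> hit [13/3,5], descend [6, 8]
    N6 x:[-1,5] y:[19/3,8] z:[3,14/3] -> miss, prune
    N8 x:[-21,-1] y:[13/3,9] z:[2,8] -> miss, prune
  N5 x:[-21,5] y:[-7/3,13/3] z:[7/3,34/3] -> hit [7/3,13/3], descend [9, 11]
    N9 x:[-21,5] y:[-7/3,7/3] z:[3,34/3] -> miss, prune
    N11 x:[-17,3] y:[8/3,13/3] z:[7/3,4] -> hit [8/3,3] leaf, test {P2(miss), P3(miss)}
  N7 x:[-32,-19] y:[-7/3,6] z:[8/3,41/3] -> miss, prune

Summary -> nodes [0, 2, 4, 6, 8, 5, 9, 11, 7]; box-tests=9; leaf-entries=1; first=miss

== RESULT ==
[0, 2, 4, 6, 8, 5, 9, 11, 7]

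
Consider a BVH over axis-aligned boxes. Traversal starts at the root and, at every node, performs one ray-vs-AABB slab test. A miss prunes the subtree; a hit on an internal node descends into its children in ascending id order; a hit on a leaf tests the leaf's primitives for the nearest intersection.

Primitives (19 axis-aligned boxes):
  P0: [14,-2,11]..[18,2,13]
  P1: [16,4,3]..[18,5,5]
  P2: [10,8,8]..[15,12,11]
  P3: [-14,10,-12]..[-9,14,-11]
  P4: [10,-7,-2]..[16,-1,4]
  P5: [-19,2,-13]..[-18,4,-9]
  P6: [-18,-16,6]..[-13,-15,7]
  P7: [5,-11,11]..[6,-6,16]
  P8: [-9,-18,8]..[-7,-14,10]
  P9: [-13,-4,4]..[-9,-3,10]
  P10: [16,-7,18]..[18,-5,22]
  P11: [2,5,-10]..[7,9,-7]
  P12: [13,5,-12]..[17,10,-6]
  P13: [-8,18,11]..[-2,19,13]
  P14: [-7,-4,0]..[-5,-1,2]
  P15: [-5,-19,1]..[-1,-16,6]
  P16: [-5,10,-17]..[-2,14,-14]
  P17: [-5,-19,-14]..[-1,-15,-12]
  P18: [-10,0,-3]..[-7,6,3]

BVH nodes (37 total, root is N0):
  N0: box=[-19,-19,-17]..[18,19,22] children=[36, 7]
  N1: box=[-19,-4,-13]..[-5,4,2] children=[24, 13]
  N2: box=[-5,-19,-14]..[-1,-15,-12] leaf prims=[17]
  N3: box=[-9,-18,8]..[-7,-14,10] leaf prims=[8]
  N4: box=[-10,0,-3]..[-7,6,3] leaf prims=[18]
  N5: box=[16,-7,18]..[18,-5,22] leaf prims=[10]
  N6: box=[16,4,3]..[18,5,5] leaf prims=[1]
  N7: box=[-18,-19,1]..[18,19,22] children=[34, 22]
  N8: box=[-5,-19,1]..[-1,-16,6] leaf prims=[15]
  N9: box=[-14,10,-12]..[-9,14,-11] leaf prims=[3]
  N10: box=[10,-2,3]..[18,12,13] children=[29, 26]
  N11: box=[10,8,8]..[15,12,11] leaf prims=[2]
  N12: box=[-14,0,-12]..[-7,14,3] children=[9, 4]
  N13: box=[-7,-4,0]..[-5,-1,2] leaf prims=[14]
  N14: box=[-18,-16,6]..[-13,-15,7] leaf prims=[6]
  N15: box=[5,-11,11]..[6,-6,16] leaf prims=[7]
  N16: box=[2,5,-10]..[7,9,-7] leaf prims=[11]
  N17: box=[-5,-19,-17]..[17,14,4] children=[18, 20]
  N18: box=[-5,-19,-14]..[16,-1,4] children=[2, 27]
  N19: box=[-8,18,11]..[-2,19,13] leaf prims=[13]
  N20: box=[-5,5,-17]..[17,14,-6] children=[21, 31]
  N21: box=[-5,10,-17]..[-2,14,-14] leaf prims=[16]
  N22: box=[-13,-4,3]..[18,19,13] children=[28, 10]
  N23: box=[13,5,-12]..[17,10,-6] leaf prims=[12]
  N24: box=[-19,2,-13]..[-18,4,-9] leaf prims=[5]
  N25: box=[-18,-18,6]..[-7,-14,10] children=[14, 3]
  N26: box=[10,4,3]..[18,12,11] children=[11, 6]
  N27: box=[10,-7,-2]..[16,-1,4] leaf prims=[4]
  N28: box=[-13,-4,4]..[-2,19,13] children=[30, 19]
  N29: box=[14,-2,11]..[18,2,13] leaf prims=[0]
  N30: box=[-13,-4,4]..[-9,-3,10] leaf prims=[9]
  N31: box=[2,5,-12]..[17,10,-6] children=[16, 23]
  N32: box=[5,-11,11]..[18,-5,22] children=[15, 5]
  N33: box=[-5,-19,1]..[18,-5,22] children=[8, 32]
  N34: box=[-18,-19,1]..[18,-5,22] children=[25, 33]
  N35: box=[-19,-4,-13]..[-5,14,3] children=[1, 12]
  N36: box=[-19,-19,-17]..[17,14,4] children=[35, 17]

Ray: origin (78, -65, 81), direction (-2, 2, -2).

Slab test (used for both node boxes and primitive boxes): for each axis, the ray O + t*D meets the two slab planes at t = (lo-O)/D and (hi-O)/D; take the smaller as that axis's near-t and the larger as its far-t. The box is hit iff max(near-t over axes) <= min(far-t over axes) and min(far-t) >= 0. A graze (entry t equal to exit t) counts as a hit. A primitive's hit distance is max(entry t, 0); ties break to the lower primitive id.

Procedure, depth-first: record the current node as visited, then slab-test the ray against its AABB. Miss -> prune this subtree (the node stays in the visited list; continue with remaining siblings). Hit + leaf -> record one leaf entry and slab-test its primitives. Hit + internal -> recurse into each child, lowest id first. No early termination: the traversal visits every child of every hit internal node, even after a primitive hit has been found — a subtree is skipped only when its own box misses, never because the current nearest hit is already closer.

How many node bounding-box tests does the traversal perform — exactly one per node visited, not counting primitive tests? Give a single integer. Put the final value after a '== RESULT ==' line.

Trace the traversal:
N0 x:[30,97/2] y:[23,42] z:[59/2,49] -> hit [30,42], descend [7, 36]
  N7 x:[30,48] y:[23,42] z:[59/2,40] -> hit [30,40], descend [22, 34]
    N22 x:[30,91/2] y:[61/2,42] z:[34,39] -> hit [34,39], descend [10, 28]
      N10 x:[30,34] y:[63/2,77/2] z:[34,39] -> hit [34,34], descend [26, 29]
        N26 x:[30,34] y:[69/2,77/2] z:[35,39] -> miss, prune
        N29 x:[30,32] y:[63/2,67/2] z:[34,35] -> miss, prune
      N28 x:[40,91/2] y:[61/2,42] z:[34,77/2] -> miss, prune
    N34 x:[30,48] y:[23,30] z:[59/2,40] -> hit [30,30], descend [25, 33]
      N25 x:[85/2,48] y:[47/2,51/2] z:[71/2,75/2] -> miss, prune
      N33 x:[30,83/2] y:[23,30] z:[59/2,40] -> hit [30,30], descend [8, 32]
        N8 x:[79/2,83/2] y:[23,49/2] z:[75/2,40] -> miss, prune
        N32 x:[30,73/2] y:[27,30] z:[59/2,35] -> hit [30,30], descend [5, 15]
          N5 x:[30,31] y:[29,30] z:[59/2,63/2] -> hit [30,30] leaf, test {P10@t=30}
          N15 x:[36,73/2] y:[27,59/2] z:[65/2,35] -> miss, prune
  N36 x:[61/2,97/2] y:[23,79/2] z:[77/2,49] -> hit [77/2,79/2], descend [17, 35]
    N17 x:[61/2,83/2] y:[23,79/2] z:[77/2,49] -> hit [77/2,79/2], descend [18, 20]
      N18 x:[31,83/2] y:[23,32] z:[77/2,95/2] -> miss, prune
      N20 x:[61/2,83/2] y:[35,79/2] z:[87/2,49] -> miss, prune
    N35 x:[83/2,97/2] y:[61/2,79/2] z:[39,47] -> miss, prune

Visited [0, 7, 22, 10, 26, 29, 28, 34, 25, 33, 8, 32, 5, 15, 36, 17, 18, 20, 35]. Tests: 19 box, 1 leaf. Nearest: P10.

== RESULT ==
19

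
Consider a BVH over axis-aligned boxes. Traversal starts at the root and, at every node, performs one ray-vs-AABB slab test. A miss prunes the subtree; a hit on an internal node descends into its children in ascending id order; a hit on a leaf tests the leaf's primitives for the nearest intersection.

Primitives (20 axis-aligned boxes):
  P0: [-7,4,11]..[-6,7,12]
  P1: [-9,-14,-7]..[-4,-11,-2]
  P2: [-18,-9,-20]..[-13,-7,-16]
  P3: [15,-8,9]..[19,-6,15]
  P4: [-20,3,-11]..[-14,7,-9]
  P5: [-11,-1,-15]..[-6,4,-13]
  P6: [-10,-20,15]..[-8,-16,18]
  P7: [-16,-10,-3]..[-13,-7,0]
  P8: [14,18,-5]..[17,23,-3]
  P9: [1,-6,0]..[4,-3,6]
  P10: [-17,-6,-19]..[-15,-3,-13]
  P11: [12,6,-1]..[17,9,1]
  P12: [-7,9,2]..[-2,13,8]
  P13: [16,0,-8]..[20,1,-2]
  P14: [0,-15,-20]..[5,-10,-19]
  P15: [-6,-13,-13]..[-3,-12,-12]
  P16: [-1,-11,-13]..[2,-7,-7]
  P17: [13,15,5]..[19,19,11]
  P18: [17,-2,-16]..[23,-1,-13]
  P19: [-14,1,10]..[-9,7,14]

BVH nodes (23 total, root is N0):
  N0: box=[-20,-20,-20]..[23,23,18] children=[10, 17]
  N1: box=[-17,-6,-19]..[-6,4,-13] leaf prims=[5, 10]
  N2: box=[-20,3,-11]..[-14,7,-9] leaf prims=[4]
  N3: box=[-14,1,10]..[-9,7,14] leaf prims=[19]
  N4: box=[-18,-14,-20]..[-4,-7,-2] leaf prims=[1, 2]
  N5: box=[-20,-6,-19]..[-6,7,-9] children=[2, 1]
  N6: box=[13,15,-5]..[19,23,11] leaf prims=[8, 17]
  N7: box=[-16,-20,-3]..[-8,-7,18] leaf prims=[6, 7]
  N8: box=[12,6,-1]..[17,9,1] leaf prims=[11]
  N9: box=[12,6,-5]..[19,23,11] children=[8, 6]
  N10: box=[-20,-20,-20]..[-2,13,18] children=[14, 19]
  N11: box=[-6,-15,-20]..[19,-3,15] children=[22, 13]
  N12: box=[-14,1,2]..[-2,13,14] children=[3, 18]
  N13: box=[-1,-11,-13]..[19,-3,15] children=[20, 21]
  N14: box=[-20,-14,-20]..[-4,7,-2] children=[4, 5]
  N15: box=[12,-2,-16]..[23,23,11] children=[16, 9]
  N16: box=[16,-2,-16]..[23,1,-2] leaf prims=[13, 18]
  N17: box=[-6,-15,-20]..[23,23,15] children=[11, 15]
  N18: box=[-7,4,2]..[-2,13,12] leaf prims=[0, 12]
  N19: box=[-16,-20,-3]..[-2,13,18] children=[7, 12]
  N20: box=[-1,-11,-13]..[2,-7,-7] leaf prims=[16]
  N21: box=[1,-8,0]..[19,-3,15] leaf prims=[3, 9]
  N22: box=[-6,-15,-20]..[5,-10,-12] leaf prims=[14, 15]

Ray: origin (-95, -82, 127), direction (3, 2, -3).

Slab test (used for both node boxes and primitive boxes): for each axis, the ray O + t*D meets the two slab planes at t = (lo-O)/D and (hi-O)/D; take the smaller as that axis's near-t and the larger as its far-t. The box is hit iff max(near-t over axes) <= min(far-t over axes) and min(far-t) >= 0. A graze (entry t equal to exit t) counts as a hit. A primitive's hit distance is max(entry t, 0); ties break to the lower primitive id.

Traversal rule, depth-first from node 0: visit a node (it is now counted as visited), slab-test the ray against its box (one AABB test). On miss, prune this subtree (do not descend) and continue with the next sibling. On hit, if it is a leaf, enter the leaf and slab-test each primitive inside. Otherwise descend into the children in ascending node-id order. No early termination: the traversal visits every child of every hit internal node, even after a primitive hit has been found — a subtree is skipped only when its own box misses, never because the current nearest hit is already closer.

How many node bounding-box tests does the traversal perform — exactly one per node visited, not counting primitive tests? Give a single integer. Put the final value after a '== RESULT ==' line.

Trace the traversal:
N0 x:[25,118/3] y:[31,105/2] z:[109/3,49] -> hit [109/3,118/3], descend [10, 17]
  N10 x:[25,31] y:[31,95/2] z:[109/3,49] -> miss, prune
  N17 x:[89/3,118/3] y:[67/2,105/2] z:[112/3,49] -> hit [112/3,118/3], descend [11, 15]
    N11 x:[89/3,38] y:[67/2,79/2] z:[112/3,49] -> hit [112/3,38], descend [13, 22]
      N13 x:[94/3,38] y:[71/2,79/2] z:[112/3,140/3] -> hit [112/3,38], descend [20, 21]
        N20 x:[94/3,97/3] y:[71/2,75/2] z:[134/3,140/3] -> miss, prune
        N21 x:[32,38] y:[37,79/2] z:[112/3,127/3] -> hit [112/3,38] leaf, test {P3@t=112/3, P9(miss)}
      N22 x:[89/3,100/3] y:[67/2,36] z:[139/3,49] -> miss, prune
    N15 x:[107/3,118/3] y:[40,105/2] z:[116/3,143/3] -> miss, prune

order=[0, 10, 17, 11, 13, 20, 21, 22, 15]  |boxes|=9  |leaves|=1  hit=P3

== RESULT ==
9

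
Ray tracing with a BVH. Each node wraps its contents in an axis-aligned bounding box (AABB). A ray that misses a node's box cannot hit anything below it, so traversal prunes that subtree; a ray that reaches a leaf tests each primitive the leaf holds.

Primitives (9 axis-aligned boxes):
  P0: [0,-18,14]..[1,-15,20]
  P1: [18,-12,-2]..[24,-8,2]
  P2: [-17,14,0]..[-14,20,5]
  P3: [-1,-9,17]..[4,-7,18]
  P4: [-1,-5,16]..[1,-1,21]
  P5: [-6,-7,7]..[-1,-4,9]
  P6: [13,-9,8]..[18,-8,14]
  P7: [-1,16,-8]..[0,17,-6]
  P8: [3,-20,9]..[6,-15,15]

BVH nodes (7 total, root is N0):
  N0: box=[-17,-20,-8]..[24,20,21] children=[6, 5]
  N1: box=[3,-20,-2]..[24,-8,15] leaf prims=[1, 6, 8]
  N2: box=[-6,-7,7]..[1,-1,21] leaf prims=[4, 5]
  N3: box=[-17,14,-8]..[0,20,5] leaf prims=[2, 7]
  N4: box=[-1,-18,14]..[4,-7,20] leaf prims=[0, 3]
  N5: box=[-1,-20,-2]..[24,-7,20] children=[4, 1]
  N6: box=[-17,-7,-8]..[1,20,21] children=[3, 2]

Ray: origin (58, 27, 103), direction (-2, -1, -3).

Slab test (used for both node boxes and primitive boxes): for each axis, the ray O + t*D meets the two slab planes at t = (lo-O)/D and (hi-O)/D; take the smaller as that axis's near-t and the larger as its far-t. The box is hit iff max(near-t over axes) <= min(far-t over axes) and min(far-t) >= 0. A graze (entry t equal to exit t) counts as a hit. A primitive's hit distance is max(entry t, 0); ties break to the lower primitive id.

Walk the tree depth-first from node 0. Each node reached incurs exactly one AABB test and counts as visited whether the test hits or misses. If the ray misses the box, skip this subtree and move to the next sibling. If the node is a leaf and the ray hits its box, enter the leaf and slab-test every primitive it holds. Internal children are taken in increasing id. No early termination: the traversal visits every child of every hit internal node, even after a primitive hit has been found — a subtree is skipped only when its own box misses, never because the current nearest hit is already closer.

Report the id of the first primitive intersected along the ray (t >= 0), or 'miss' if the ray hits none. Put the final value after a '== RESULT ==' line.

Traverse from the root:
N0 x:[17,75/2] y:[7,47] z:[82/3,37] -> hit [82/3,37], descend [5, 6]
  N5 x:[17,59/2] y:[34,47] z:[83/3,35] -> miss, prune
  N6 x:[57/2,75/2] y:[7,34] z:[82/3,37] -> hit [57/2,34], descend [2, 3]
    N2 x:[57/2,32] y:[28,34] z:[82/3,32] -> hit [57/2,32] leaf, test {P4@t=57/2, P5@t=94/3}
    N3 x:[29,75/2] y:[7,13] z:[98/3,37] -> miss, prune

order=[0, 5, 6, 2, 3]  |boxes|=5  |leaves|=1  hit=P4

== RESULT ==
4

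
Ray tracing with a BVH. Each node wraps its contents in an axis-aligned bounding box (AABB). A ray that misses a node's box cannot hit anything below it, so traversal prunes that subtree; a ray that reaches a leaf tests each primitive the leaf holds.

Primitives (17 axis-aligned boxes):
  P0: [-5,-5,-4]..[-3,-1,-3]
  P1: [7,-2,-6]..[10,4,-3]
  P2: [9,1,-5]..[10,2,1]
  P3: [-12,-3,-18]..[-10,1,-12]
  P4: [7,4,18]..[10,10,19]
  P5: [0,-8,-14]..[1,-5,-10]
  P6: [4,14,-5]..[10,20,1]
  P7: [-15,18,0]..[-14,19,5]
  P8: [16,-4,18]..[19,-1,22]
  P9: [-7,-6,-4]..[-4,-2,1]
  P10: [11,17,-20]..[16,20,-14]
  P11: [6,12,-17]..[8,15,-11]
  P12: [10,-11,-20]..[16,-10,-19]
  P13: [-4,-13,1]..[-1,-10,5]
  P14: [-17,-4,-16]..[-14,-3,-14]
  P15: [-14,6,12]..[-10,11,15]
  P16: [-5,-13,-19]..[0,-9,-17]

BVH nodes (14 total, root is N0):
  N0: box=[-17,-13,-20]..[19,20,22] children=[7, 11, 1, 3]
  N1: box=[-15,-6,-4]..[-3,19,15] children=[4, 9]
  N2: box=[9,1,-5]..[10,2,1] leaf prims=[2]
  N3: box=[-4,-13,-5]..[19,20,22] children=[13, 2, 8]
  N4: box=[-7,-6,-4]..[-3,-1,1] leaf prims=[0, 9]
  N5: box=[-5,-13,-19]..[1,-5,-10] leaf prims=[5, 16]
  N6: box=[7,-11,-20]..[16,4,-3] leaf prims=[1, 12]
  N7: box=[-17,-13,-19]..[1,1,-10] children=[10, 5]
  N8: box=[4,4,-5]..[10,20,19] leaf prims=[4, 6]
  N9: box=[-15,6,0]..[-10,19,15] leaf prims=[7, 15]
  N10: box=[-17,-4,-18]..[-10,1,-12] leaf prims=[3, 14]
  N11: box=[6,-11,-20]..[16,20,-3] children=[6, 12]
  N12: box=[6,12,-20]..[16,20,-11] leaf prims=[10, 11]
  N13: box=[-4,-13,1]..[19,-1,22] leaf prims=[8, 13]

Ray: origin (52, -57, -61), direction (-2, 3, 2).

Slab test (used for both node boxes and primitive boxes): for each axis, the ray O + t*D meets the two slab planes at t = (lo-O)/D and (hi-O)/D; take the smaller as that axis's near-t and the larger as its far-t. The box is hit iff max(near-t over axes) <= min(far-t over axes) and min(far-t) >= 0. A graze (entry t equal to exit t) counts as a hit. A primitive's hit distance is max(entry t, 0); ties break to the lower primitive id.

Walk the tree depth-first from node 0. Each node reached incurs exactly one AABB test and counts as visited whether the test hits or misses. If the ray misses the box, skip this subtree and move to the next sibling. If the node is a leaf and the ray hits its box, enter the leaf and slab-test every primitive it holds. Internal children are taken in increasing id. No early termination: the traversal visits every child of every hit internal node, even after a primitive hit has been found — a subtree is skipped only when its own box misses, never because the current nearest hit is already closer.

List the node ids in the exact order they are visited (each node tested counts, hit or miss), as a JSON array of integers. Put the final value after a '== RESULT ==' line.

Walk:
N0 x:[33/2,69/2] y:[44/3,77/3] z:[41/2,83/2] -> hit [41/2,77/3], descend [1, 3, 7, 11]
  N1 x:[55/2,67/2] y:[17,76/3] z:[57/2,38] -> miss, prune
  N3 x:[33/2,28] y:[44/3,77/3] z:[28,83/2] -> miss, prune
  N7 x:[51/2,69/2] y:[44/3,58/3] z:[21,51/2] -> miss, prune
  N11 x:[18,23] y:[46/3,77/3] z:[41/2,29] -> hit [41/2,23], descend [6, 12]
    N6 x:[18,45/2] y:[46/3,61/3] z:[41/2,29] -> miss, prune
    N12 x:[18,23] y:[23,77/3] z:[41/2,25] -> hit [23,23] leaf, test {P10(miss), P11@t=23}

order=[0, 1, 3, 7, 11, 6, 12]  |boxes|=7  |leaves|=1  hit=P11

== RESULT ==
[0, 1, 3, 7, 11, 6, 12]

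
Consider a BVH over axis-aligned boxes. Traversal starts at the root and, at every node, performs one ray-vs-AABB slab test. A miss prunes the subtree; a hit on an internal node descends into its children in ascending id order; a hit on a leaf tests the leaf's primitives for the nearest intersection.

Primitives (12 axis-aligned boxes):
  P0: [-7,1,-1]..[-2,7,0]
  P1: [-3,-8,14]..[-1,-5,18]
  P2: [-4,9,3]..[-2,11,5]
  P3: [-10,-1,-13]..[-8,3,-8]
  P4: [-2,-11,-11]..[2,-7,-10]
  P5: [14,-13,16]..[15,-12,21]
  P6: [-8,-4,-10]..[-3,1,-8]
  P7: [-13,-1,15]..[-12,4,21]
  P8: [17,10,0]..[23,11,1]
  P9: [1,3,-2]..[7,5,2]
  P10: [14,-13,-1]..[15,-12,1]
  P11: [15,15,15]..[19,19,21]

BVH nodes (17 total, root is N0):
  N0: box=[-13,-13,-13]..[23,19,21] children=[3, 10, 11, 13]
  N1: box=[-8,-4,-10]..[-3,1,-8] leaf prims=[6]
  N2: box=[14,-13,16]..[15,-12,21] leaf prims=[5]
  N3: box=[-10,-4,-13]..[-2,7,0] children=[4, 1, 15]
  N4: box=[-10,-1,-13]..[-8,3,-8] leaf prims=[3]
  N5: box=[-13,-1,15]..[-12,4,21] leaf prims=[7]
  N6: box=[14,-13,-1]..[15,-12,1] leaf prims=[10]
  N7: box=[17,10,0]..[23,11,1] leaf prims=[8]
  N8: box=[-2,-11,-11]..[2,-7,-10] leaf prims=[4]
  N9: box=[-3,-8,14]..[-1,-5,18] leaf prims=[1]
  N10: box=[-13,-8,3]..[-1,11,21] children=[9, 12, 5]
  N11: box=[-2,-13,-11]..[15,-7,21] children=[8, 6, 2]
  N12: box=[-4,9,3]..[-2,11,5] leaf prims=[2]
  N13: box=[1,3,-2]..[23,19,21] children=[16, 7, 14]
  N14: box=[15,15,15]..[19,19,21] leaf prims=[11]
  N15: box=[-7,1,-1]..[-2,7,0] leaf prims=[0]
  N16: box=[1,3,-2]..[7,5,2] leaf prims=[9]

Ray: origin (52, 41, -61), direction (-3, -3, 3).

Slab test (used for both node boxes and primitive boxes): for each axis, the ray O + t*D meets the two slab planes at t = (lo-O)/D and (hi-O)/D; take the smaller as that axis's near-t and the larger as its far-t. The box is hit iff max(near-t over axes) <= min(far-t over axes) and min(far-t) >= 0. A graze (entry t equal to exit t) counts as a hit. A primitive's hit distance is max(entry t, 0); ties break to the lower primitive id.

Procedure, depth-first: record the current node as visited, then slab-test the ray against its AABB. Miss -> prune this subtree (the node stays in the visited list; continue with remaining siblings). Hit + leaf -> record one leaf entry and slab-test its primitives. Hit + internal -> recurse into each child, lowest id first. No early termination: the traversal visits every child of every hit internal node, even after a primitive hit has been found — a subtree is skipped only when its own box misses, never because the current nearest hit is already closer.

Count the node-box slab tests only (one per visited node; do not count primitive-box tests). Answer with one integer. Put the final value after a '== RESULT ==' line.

Walk:
N0 x:[29/3,65/3] y:[22/3,18] z:[16,82/3] -> hit [16,18], descend [3, 10, 11, 13]
  N3 x:[18,62/3] y:[34/3,15] z:[16,61/3] -> miss, prune
  N10 x:[53/3,65/3] y:[10,49/3] z:[64/3,82/3] -> miss, prune
  N11 x:[37/3,18] y:[16,18] z:[50/3,82/3] -> hit [50/3,18], descend [2, 6, 8]
    N2 x:[37/3,38/3] y:[53/3,18] z:[77/3,82/3] -> miss, prune
    N6 x:[37/3,38/3] y:[53/3,18] z:[20,62/3] -> miss, prune
    N8 x:[50/3,18] y:[16,52/3] z:[50/3,17] -> hit [50/3,17] leaf, test {P4@t=50/3}
  N13 x:[29/3,17] y:[22/3,38/3] z:[59/3,82/3] -> miss, prune

8 AABB tests over nodes [0, 3, 10, 11, 2, 6, 8, 13]; 1 leaf entered; closest P4.

== RESULT ==
8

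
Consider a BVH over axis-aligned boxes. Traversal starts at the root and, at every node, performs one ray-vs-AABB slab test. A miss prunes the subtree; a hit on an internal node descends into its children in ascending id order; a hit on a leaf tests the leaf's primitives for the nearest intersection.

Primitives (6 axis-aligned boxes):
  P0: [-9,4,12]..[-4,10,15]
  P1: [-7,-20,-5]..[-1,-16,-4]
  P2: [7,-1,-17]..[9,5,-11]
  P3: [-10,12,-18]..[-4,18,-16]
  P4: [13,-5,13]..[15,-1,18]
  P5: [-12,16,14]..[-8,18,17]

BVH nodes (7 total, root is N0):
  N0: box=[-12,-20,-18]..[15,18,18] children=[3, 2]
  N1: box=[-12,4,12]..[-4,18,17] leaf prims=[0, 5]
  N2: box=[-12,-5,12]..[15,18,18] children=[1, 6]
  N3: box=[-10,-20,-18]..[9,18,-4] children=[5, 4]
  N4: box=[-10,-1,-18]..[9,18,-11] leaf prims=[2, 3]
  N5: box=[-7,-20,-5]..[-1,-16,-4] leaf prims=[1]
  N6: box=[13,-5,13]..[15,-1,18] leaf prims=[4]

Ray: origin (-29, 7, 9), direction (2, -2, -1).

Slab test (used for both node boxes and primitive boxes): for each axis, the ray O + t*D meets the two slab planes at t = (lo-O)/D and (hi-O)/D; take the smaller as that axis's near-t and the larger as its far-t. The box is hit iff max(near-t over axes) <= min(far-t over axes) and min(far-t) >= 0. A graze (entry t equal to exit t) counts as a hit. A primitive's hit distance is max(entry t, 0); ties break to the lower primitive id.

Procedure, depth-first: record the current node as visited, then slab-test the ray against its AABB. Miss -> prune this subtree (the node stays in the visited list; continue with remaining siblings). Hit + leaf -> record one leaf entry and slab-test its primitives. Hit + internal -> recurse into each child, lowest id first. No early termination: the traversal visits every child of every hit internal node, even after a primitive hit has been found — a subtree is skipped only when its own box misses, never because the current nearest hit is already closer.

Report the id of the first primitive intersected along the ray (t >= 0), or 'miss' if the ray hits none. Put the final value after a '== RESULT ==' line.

Trace the traversal:
N0 x:[17/2,22] y:[-11/2,27/2] z:[-9,27] -> hit [17/2,27/2], descend [2, 3]
  N2 x:[17/2,22] y:[-11/2,6] z:[-9,-3] -> miss, prune
  N3 x:[19/2,19] y:[-11/2,27/2] z:[13,27] -> hit [13,27/2], descend [4, 5]
    N4 x:[19/2,19] y:[-11/2,4] z:[20,27] -> miss, prune
    N5 x:[11,14] y:[23/2,27/2] z:[13,14] -> hit [13,27/2] leaf, test {P1@t=13}

Summary -> nodes [0, 2, 3, 4, 5]; box-tests=5; leaf-entries=1; first=P1

== RESULT ==
1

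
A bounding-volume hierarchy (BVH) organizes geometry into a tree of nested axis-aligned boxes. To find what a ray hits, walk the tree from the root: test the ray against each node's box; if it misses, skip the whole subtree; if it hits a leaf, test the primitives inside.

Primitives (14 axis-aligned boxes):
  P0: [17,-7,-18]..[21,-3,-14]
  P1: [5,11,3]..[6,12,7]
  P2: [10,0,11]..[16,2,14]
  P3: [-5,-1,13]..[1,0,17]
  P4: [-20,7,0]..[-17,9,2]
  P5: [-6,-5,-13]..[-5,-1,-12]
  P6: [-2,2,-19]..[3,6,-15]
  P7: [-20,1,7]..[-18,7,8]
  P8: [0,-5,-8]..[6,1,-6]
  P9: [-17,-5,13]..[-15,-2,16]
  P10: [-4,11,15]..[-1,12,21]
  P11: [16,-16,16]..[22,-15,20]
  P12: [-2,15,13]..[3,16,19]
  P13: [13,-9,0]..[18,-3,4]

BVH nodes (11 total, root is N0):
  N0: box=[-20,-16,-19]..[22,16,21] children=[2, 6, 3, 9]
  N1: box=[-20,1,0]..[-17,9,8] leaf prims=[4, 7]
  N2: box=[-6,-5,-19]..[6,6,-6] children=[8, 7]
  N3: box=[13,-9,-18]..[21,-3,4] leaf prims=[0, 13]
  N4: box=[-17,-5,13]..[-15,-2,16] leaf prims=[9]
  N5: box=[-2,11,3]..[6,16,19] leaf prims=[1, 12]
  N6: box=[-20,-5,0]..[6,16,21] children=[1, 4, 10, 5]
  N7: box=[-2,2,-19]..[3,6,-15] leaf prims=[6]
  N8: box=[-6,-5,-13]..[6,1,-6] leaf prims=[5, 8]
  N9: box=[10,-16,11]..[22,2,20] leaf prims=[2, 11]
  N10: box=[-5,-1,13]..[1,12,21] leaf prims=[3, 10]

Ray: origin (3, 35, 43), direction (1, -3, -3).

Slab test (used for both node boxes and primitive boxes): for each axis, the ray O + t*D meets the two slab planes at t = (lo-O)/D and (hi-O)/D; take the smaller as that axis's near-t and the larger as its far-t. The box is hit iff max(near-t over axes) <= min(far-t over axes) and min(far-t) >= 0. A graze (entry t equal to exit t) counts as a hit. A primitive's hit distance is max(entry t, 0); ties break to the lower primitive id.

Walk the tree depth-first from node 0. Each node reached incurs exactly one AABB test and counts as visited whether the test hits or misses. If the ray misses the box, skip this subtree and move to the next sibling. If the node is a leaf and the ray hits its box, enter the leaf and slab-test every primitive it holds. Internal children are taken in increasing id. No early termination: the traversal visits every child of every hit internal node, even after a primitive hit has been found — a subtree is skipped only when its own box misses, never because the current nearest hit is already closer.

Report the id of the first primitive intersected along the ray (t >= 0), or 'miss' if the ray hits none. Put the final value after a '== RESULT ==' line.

Traverse from the root:
N0 x:[-23,19] y:[19/3,17] z:[22/3,62/3] -> hit [22/3,17], descend [2, 3, 6, 9]
  N2 x:[-9,3] y:[29/3,40/3] z:[49/3,62/3] -> miss, prune
  N3 x:[10,18] y:[38/3,44/3] z:[13,61/3] -> hit [13,44/3] leaf, test {P0(miss), P13@t=13}
  N6 x:[-23,3] y:[19/3,40/3] z:[22/3,43/3] -> miss, prune
  N9 x:[7,19] y:[11,17] z:[23/3,32/3] -> miss, prune

order=[0, 2, 3, 6, 9]  |boxes|=5  |leaves|=1  hit=P13

== RESULT ==
13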